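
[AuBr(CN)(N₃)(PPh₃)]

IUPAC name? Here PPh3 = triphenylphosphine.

azidobromocyano(triphenylphosphine)gold(III)

There is no counter-ion, so the complex is neutral overall.
Ligand charges: 1×bromo (-1 each), 1×triphenylphosphine (neutral), 1×cyano (-1 each), 1×azido (-1 each); total -3. So Au + (-3) = 0, giving Au = +3.
Ligands are named alphabetically: azido before bromo before cyano before triphenylphosphine.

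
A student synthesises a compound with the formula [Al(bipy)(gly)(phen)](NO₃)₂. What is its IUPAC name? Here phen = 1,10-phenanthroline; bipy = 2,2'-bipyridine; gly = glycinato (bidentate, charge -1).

(2,2'-bipyridine)(glycinato)(1,10-phenanthroline)aluminium(III) nitrate

The 2 nitrate counter-ions carry a total charge of -2, so each complex ion is 2+.
Ligand charges: 1×1,10-phenanthroline (neutral), 1×2,2'-bipyridine (neutral), 1×glycinato (-1 each); total -1. So Al + (-1) = 2+, giving Al = +3.
Ligands are named alphabetically: bipyridine before glycinato before phenanthroline.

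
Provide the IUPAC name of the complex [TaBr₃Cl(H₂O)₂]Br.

The 1 bromide counter-ion carries a total charge of -1, so each complex ion is 1+.
Ligand charges: 3×bromo (-1 each), 2×aqua (neutral), 1×chloro (-1 each); total -4. So Ta + (-4) = 1+, giving Ta = +5.
Ligands are named alphabetically: aqua before bromo before chloro.

diaquatribromochlorotantalum(V) bromide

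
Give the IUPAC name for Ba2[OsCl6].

barium hexachloroosmate(II)

The 2 barium counter-ions carry a total charge of +4, so each complex ion is 4−.
Ligand charges: 6×chloro (-1 each); total -6. So Os + (-6) = 4−, giving Os = +2.
The complex ion is anionic, so osmium takes the -ate form osmate(II).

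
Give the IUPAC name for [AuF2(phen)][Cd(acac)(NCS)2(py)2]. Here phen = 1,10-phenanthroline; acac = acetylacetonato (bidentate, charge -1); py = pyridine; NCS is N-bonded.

difluoro(1,10-phenanthroline)gold(III) (acetylacetonato)diisothiocyanatobis(pyridine)cadmate(II)

Cadmium is always +2 in its complexes; the anion's ligand charges sum to -3, so the complex anion is 1−.
A 1:1 salt means the cation carries the equal and opposite charge, 1+.
Cation: ligand charges sum to -2; for the ion to be 1+, Au = +3.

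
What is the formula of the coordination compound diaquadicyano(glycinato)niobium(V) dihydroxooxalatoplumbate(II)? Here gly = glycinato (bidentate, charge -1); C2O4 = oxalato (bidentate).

Cation [Nb…]: ligand charges -3, Nb(V) ⇒ ion charge 2+.
Anion [Pb…]: ligand charges -4, Pb(II) ⇒ ion charge 2−.

[Nb(CN)2(gly)(H2O)2][Pb(C2O4)(OH)2]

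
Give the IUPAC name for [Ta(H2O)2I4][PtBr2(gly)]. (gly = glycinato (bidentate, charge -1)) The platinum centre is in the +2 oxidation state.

Pt is given as +2; the anion's ligand charges sum to -3, so the complex anion is 1−.
A 1:1 salt means the cation carries the equal and opposite charge, 1+.
Cation: ligand charges sum to -4; for the ion to be 1+, Ta = +5.

diaquatetraiodotantalum(V) dibromo(glycinato)platinate(II)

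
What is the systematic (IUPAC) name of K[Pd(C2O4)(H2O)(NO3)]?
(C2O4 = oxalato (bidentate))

potassium aquanitratooxalatopalladate(II)

The 1 potassium counter-ion carries a total charge of +1, so each complex ion is 1−.
Ligand charges: 1×aqua (neutral), 1×nitrato (-1 each), 1×oxalato (-2 each); total -3. So Pd + (-3) = 1−, giving Pd = +2.
The complex ion is anionic, so palladium takes the -ate form palladate(II).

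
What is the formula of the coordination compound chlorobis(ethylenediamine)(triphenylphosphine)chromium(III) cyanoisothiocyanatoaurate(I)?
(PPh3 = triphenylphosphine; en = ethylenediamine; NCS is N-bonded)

Cation [Cr…]: ligand charges -1, Cr(III) ⇒ ion charge 2+.
Anion [Au…]: ligand charges -2, Au(I) ⇒ ion charge 1−.
One 2+ cation requires 2 of the 1− anion.

[CrCl(en)2(PPh3)][Au(CN)(NCS)]2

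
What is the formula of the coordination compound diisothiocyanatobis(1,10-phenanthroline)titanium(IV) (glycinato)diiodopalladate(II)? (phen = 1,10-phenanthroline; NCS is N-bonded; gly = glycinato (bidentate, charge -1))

Cation [Ti…]: ligand charges -2, Ti(IV) ⇒ ion charge 2+.
Anion [Pd…]: ligand charges -3, Pd(II) ⇒ ion charge 1−.
One 2+ cation requires 2 of the 1− anion.

[Ti(NCS)2(phen)2][Pd(gly)I2]2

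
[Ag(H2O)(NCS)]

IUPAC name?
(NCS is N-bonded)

aquaisothiocyanatosilver(I)

There is no counter-ion, so the complex is neutral overall.
Ligand charges: 1×aqua (neutral), 1×isothiocyanato (-1 each); total -1. So Ag + (-1) = 0, giving Ag = +1.
Ligands are named alphabetically: aqua before isothiocyanato.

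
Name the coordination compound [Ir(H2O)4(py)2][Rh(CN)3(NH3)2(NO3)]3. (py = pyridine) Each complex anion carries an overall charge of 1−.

tetraaquabis(pyridine)iridium(III) diamminetricyanonitratorhodate(III)

Both ions are complex: the cation is named first with the plain metal name, the anion second with the -ate form; each ion's ligands are alphabetised independently.
The complex anion is given as 1−; its ligand charges sum to -4, so Rh = +3.
With 3 anions per cation, the cation must be 3×1 = 3+.
Cation: ligand charges sum to 0; for the ion to be 3+, Ir = +3.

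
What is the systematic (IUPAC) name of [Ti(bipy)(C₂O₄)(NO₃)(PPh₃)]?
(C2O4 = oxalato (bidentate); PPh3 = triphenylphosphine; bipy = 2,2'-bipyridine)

There is no counter-ion, so the complex is neutral overall.
Ligand charges: 1×oxalato (-2 each), 1×nitrato (-1 each), 1×triphenylphosphine (neutral), 1×2,2'-bipyridine (neutral); total -3. So Ti + (-3) = 0, giving Ti = +3.
Ligands are named alphabetically: bipyridine before nitrato before oxalato before triphenylphosphine.

(2,2'-bipyridine)nitratooxalato(triphenylphosphine)titanium(III)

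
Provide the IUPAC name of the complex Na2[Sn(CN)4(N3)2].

The 2 sodium counter-ions carry a total charge of +2, so each complex ion is 2−.
Ligand charges: 2×azido (-1 each), 4×cyano (-1 each); total -6. So Sn + (-6) = 2−, giving Sn = +4.
Ligands are named alphabetically: azido before cyano.
The complex ion is anionic, so tin takes the -ate form stannate(IV).

sodium diazidotetracyanostannate(IV)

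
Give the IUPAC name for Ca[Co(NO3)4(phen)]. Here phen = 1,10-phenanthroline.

calcium tetranitrato(1,10-phenanthroline)cobaltate(II)

The 1 calcium counter-ion carries a total charge of +2, so each complex ion is 2−.
Ligand charges: 4×nitrato (-1 each), 1×1,10-phenanthroline (neutral); total -4. So Co + (-4) = 2−, giving Co = +2.
Ligands are named alphabetically: nitrato before phenanthroline.
The complex ion is anionic, so cobalt takes the -ate form cobaltate(II).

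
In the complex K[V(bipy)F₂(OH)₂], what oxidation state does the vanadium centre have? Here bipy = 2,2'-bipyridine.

1 potassium outside the brackets (+1 each) → the complex ion is 1−.
Ligand charges: 1×bipy neutral; 2×OH = -2; 2×F = -2; sum -4.
V + (-4) = 1− ⇒ V is +3.

+3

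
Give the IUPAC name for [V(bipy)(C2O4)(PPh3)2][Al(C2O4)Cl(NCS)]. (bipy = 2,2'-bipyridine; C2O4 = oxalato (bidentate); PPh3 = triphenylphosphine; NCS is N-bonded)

Both ions are complex: the cation is named first with the plain metal name, the anion second with the -ate form; each ion's ligands are alphabetised independently.
Aluminium is always +3 in its complexes; the anion's ligand charges sum to -4, so the complex anion is 1−.
A 1:1 salt means the cation carries the equal and opposite charge, 1+.
Cation: ligand charges sum to -2; for the ion to be 1+, V = +3.

(2,2'-bipyridine)oxalatobis(triphenylphosphine)vanadium(III) chloroisothiocyanatooxalatoaluminate(III)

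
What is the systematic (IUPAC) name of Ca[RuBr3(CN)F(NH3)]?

calcium amminetribromocyanofluororuthenate(III)

The 1 calcium counter-ion carries a total charge of +2, so each complex ion is 2−.
Ligand charges: 3×bromo (-1 each), 1×ammine (neutral), 1×cyano (-1 each), 1×fluoro (-1 each); total -5. So Ru + (-5) = 2−, giving Ru = +3.
Ligands are named alphabetically: ammine before bromo before cyano before fluoro.
The complex ion is anionic, so ruthenium takes the -ate form ruthenate(III).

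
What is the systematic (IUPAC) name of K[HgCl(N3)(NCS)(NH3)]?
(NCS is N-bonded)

potassium ammineazidochloroisothiocyanatomercurate(II)

The 1 potassium counter-ion carries a total charge of +1, so each complex ion is 1−.
Ligand charges: 1×azido (-1 each), 1×chloro (-1 each), 1×ammine (neutral), 1×isothiocyanato (-1 each); total -3. So Hg + (-3) = 1−, giving Hg = +2.
Ligands are named alphabetically: ammine before azido before chloro before isothiocyanato.
The complex ion is anionic, so mercury takes the -ate form mercurate(II).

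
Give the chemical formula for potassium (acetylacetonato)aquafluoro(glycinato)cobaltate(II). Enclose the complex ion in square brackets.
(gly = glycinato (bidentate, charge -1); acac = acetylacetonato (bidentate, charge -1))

K[Co(acac)F(gly)(H2O)]

Ligands: 1 glycinato (gly, -1), 1 aqua (H2O, neutral), 1 acetylacetonato (acac, -1), 1 fluoro (F, -1). Ligand charge sum = -3.
With Co in oxidation state +2, the complex ion is [Co...]^1−.
Charge balance with potassium (+1) requires 1 complex ion per 1 potassium.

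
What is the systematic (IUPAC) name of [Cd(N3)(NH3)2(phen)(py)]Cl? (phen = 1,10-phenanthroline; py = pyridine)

The 1 chloride counter-ion carries a total charge of -1, so each complex ion is 1+.
Ligand charges: 1×azido (-1 each), 1×1,10-phenanthroline (neutral), 2×ammine (neutral), 1×pyridine (neutral); total -1. So Cd + (-1) = 1+, giving Cd = +2.
Ligands are named alphabetically: ammine before azido before phenanthroline before pyridine.

diammineazido(1,10-phenanthroline)(pyridine)cadmium(II) chloride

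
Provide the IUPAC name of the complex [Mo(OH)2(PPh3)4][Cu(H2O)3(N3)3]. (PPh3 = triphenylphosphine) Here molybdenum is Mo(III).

dihydroxotetrakis(triphenylphosphine)molybdenum(III) triaquatriazidocuprate(II)

Mo is given as +3; the cation's ligand charges sum to -2, so the complex cation is 1+.
A 1:1 salt means the anion carries the equal and opposite charge, 1−.
Anion: ligand charges sum to -3; for the ion to be 1−, Cu = +2.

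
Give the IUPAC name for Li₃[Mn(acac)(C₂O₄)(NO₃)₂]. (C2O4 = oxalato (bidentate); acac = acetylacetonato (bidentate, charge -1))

lithium (acetylacetonato)dinitratooxalatomanganate(II)

The 3 lithium counter-ions carry a total charge of +3, so each complex ion is 3−.
Ligand charges: 1×oxalato (-2 each), 2×nitrato (-1 each), 1×acetylacetonato (-1 each); total -5. So Mn + (-5) = 3−, giving Mn = +2.
Ligands are named alphabetically: acetylacetonato before nitrato before oxalato.
The complex ion is anionic, so manganese takes the -ate form manganate(II).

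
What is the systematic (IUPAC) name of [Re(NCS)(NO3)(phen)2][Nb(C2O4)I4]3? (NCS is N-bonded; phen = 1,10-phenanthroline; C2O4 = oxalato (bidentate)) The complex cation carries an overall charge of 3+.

isothiocyanatonitratobis(1,10-phenanthroline)rhenium(V) tetraiodooxalatoniobate(V)

Both ions are complex: the cation is named first with the plain metal name, the anion second with the -ate form; each ion's ligands are alphabetised independently.
The complex cation is given as 3+; its ligand charges sum to -2, so Re = +5.
With 3 anions per cation, each anion must be 3/3 = 1−.
Anion: ligand charges sum to -6; for the ion to be 1−, Nb = +5.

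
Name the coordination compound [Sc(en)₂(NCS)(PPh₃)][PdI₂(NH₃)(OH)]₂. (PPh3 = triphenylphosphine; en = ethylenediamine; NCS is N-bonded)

bis(ethylenediamine)isothiocyanato(triphenylphosphine)scandium(III) amminehydroxodiiodopalladate(II)

Scandium is always +3 in its complexes; the cation's ligand charges sum to -1, so the complex cation is 2+.
With 2 anions per cation, each anion must be 2/2 = 1−.
Anion: ligand charges sum to -3; for the ion to be 1−, Pd = +2.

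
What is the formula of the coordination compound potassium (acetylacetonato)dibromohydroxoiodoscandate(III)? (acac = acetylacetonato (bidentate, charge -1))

K2[Sc(acac)Br2I(OH)]

Ligands: 1 iodo (I, -1), 1 acetylacetonato (acac, -1), 1 hydroxo (OH, -1), 2 bromo (Br, -1). Ligand charge sum = -5.
With Sc in oxidation state +3, the complex ion is [Sc...]^2−.
Charge balance with potassium (+1) requires 1 complex ion per 2 potassium.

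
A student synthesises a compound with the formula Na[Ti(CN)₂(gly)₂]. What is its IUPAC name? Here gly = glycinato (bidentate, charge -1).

sodium dicyanobis(glycinato)titanate(III)

The 1 sodium counter-ion carries a total charge of +1, so each complex ion is 1−.
Ligand charges: 2×glycinato (-1 each), 2×cyano (-1 each); total -4. So Ti + (-4) = 1−, giving Ti = +3.
The complex ion is anionic, so titanium takes the -ate form titanate(III).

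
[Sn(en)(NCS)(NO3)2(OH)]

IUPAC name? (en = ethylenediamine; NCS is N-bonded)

There is no counter-ion, so the complex is neutral overall.
Ligand charges: 1×ethylenediamine (neutral), 1×isothiocyanato (-1 each), 2×nitrato (-1 each), 1×hydroxo (-1 each); total -4. So Sn + (-4) = 0, giving Sn = +4.
Ligands are named alphabetically: ethylenediamine before hydroxo before isothiocyanato before nitrato.

(ethylenediamine)hydroxoisothiocyanatodinitratotin(IV)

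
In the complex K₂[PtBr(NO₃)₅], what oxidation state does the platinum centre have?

+4

2 potassium outside the brackets (+1 each) → the complex ion is 2−.
Ligand charges: 1×Br = -1; 5×NO3 = -5; sum -6.
Pt + (-6) = 2− ⇒ Pt is +4.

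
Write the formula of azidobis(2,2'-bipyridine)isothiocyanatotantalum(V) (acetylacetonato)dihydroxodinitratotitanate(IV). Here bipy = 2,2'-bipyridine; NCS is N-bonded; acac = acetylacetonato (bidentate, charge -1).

Cation [Ta…]: ligand charges -2, Ta(V) ⇒ ion charge 3+.
Anion [Ti…]: ligand charges -5, Ti(IV) ⇒ ion charge 1−.
One 3+ cation requires 3 of the 1− anion.

[Ta(bipy)2(N3)(NCS)][Ti(acac)(NO3)2(OH)2]3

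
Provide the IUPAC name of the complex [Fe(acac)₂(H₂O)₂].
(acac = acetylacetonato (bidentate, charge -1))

There is no counter-ion, so the complex is neutral overall.
Ligand charges: 2×acetylacetonato (-1 each), 2×aqua (neutral); total -2. So Fe + (-2) = 0, giving Fe = +2.
Ligands are named alphabetically: acetylacetonato before aqua.

bis(acetylacetonato)diaquairon(II)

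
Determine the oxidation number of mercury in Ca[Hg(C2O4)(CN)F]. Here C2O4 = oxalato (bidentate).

+2

1 calcium outside the brackets (+2 each) → the complex ion is 2−.
Ligand charges: 1×CN = -1; 1×F = -1; 1×C2O4 = -2; sum -4.
Hg + (-4) = 2− ⇒ Hg is +2.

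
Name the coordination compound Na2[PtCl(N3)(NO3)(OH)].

The 2 sodium counter-ions carry a total charge of +2, so each complex ion is 2−.
Ligand charges: 1×chloro (-1 each), 1×azido (-1 each), 1×hydroxo (-1 each), 1×nitrato (-1 each); total -4. So Pt + (-4) = 2−, giving Pt = +2.
The complex ion is anionic, so platinum takes the -ate form platinate(II).

sodium azidochlorohydroxonitratoplatinate(II)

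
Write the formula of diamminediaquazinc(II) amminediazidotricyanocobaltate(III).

Cation [Zn…]: ligand charges 0, Zn(II) ⇒ ion charge 2+.
Anion [Co…]: ligand charges -5, Co(III) ⇒ ion charge 2−.

[Zn(H2O)2(NH3)2][Co(CN)3(N3)2(NH3)]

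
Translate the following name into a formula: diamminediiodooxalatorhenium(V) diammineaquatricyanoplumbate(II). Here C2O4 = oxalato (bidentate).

Cation [Re…]: ligand charges -4, Re(V) ⇒ ion charge 1+.
Anion [Pb…]: ligand charges -3, Pb(II) ⇒ ion charge 1−.

[Re(C2O4)I2(NH3)2][Pb(CN)3(H2O)(NH3)2]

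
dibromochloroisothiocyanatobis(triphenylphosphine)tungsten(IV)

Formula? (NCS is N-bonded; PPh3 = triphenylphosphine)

[WBr2Cl(NCS)(PPh3)2]

Ligands: 1 isothiocyanato (NCS, -1), 1 chloro (Cl, -1), 2 bromo (Br, -1), 2 triphenylphosphine (PPh3, neutral). Ligand charge sum = -4.
With W in oxidation state +4, the complex ion is [W...].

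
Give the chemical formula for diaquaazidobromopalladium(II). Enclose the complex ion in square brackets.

[PdBr(H2O)2(N3)]

Ligands: 1 azido (N3, -1), 2 aqua (H2O, neutral), 1 bromo (Br, -1). Ligand charge sum = -2.
With Pd in oxidation state +2, the complex ion is [Pd...].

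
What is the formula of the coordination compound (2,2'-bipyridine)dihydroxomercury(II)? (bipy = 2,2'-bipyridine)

[Hg(bipy)(OH)2]

Ligands: 2 hydroxo (OH, -1), 1 2,2'-bipyridine (bipy, neutral). Ligand charge sum = -2.
With Hg in oxidation state +2, the complex ion is [Hg...].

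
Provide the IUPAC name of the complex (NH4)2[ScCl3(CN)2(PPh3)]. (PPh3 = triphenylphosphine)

ammonium trichlorodicyano(triphenylphosphine)scandate(III)

The 2 ammonium counter-ions carry a total charge of +2, so each complex ion is 2−.
Ligand charges: 2×cyano (-1 each), 3×chloro (-1 each), 1×triphenylphosphine (neutral); total -5. So Sc + (-5) = 2−, giving Sc = +3.
Ligands are named alphabetically: chloro before cyano before triphenylphosphine.
The complex ion is anionic, so scandium takes the -ate form scandate(III).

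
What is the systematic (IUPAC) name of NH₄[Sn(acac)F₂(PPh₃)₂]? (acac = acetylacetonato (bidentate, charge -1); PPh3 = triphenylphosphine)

ammonium (acetylacetonato)difluorobis(triphenylphosphine)stannate(II)

The 1 ammonium counter-ion carries a total charge of +1, so each complex ion is 1−.
Ligand charges: 1×acetylacetonato (-1 each), 2×triphenylphosphine (neutral), 2×fluoro (-1 each); total -3. So Sn + (-3) = 1−, giving Sn = +2.
Ligands are named alphabetically: acetylacetonato before fluoro before triphenylphosphine.
The complex ion is anionic, so tin takes the -ate form stannate(II).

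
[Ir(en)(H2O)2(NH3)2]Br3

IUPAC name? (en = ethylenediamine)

diamminediaqua(ethylenediamine)iridium(III) bromide

The 3 bromide counter-ions carry a total charge of -3, so each complex ion is 3+.
Ligand charges: 2×ammine (neutral), 2×aqua (neutral), 1×ethylenediamine (neutral); total 0. So Ir + (0) = 3+, giving Ir = +3.
Ligands are named alphabetically: ammine before aqua before ethylenediamine.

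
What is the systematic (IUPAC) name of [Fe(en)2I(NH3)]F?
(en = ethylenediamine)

The 1 fluoride counter-ion carries a total charge of -1, so each complex ion is 1+.
Ligand charges: 1×iodo (-1 each), 1×ammine (neutral), 2×ethylenediamine (neutral); total -1. So Fe + (-1) = 1+, giving Fe = +2.
Ligands are named alphabetically: ammine before ethylenediamine before iodo.

amminebis(ethylenediamine)iodoiron(II) fluoride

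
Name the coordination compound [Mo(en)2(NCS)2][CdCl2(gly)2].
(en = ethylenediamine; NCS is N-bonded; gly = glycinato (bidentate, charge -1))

bis(ethylenediamine)diisothiocyanatomolybdenum(IV) dichlorobis(glycinato)cadmate(II)

Cadmium is always +2 in its complexes; the anion's ligand charges sum to -4, so the complex anion is 2−.
A 1:1 salt means the cation carries the equal and opposite charge, 2+.
Cation: ligand charges sum to -2; for the ion to be 2+, Mo = +4.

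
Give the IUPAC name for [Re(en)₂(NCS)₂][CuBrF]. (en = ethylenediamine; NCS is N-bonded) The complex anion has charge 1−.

Both ions are complex: the cation is named first with the plain metal name, the anion second with the -ate form; each ion's ligands are alphabetised independently.
The complex anion is given as 1−; its ligand charges sum to -2, so Cu = +1.
A 1:1 salt means the cation carries the equal and opposite charge, 1+.
Cation: ligand charges sum to -2; for the ion to be 1+, Re = +3.

bis(ethylenediamine)diisothiocyanatorhenium(III) bromofluorocuprate(I)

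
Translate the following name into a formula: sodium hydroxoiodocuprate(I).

Ligands: 1 iodo (I, -1), 1 hydroxo (OH, -1). Ligand charge sum = -2.
With Cu in oxidation state +1, the complex ion is [Cu...]^1−.
Charge balance with sodium (+1) requires 1 complex ion per 1 sodium.

Na[CuI(OH)]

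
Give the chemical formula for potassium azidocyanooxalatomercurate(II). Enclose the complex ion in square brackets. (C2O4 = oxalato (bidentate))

K2[Hg(C2O4)(CN)(N3)]

Ligands: 1 oxalato (C2O4, -2), 1 azido (N3, -1), 1 cyano (CN, -1). Ligand charge sum = -4.
With Hg in oxidation state +2, the complex ion is [Hg...]^2−.
Charge balance with potassium (+1) requires 1 complex ion per 2 potassium.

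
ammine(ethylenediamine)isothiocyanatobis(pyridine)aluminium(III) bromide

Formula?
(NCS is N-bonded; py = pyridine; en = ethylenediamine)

Ligands: 1 isothiocyanato (NCS, -1), 1 ammine (NH3, neutral), 2 pyridine (py, neutral), 1 ethylenediamine (en, neutral). Ligand charge sum = -1.
Charge balance with bromide (-1) requires 1 complex ion per 2 bromide.

[Al(en)(NCS)(NH3)(py)2]Br2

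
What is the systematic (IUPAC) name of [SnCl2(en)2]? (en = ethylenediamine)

dichlorobis(ethylenediamine)tin(II)

There is no counter-ion, so the complex is neutral overall.
Ligand charges: 2×ethylenediamine (neutral), 2×chloro (-1 each); total -2. So Sn + (-2) = 0, giving Sn = +2.
Ligands are named alphabetically: chloro before ethylenediamine.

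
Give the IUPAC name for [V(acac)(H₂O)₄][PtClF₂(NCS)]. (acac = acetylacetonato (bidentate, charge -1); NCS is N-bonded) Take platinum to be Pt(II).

Both ions are complex: the cation is named first with the plain metal name, the anion second with the -ate form; each ion's ligands are alphabetised independently.
Pt is given as +2; the anion's ligand charges sum to -4, so the complex anion is 2−.
A 1:1 salt means the cation carries the equal and opposite charge, 2+.
Cation: ligand charges sum to -1; for the ion to be 2+, V = +3.

(acetylacetonato)tetraaquavanadium(III) chlorodifluoroisothiocyanatoplatinate(II)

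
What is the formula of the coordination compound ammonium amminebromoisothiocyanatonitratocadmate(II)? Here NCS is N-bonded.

Ligands: 1 ammine (NH3, neutral), 1 nitrato (NO3, -1), 1 isothiocyanato (NCS, -1), 1 bromo (Br, -1). Ligand charge sum = -3.
With Cd in oxidation state +2, the complex ion is [Cd...]^1−.
Charge balance with ammonium (+1) requires 1 complex ion per 1 ammonium.

NH4[CdBr(NCS)(NH3)(NO3)]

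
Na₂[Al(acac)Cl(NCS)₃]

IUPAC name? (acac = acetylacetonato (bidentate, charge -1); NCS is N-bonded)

sodium (acetylacetonato)chlorotriisothiocyanatoaluminate(III)

The 2 sodium counter-ions carry a total charge of +2, so each complex ion is 2−.
Ligand charges: 1×acetylacetonato (-1 each), 3×isothiocyanato (-1 each), 1×chloro (-1 each); total -5. So Al + (-5) = 2−, giving Al = +3.
Ligands are named alphabetically: acetylacetonato before chloro before isothiocyanato.
The complex ion is anionic, so aluminium takes the -ate form aluminate(III).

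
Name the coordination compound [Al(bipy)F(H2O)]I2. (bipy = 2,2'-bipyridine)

aqua(2,2'-bipyridine)fluoroaluminium(III) iodide

The 2 iodide counter-ions carry a total charge of -2, so each complex ion is 2+.
Ligand charges: 1×aqua (neutral), 1×fluoro (-1 each), 1×2,2'-bipyridine (neutral); total -1. So Al + (-1) = 2+, giving Al = +3.
Ligands are named alphabetically: aqua before bipyridine before fluoro.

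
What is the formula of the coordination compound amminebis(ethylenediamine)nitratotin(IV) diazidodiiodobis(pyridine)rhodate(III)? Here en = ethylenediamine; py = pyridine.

[Sn(en)2(NH3)(NO3)][RhI2(N3)2(py)2]3

Cation [Sn…]: ligand charges -1, Sn(IV) ⇒ ion charge 3+.
Anion [Rh…]: ligand charges -4, Rh(III) ⇒ ion charge 1−.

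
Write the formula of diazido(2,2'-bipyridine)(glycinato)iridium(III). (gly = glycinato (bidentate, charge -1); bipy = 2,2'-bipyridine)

Ligands: 1 glycinato (gly, -1), 2 azido (N3, -1), 1 2,2'-bipyridine (bipy, neutral). Ligand charge sum = -3.
With Ir in oxidation state +3, the complex ion is [Ir...].

[Ir(bipy)(gly)(N3)2]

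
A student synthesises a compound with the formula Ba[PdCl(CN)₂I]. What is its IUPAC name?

The 1 barium counter-ion carries a total charge of +2, so each complex ion is 2−.
Ligand charges: 1×chloro (-1 each), 2×cyano (-1 each), 1×iodo (-1 each); total -4. So Pd + (-4) = 2−, giving Pd = +2.
The complex ion is anionic, so palladium takes the -ate form palladate(II).

barium chlorodicyanoiodopalladate(II)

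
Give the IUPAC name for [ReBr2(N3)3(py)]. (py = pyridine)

triazidodibromo(pyridine)rhenium(V)

There is no counter-ion, so the complex is neutral overall.
Ligand charges: 2×bromo (-1 each), 3×azido (-1 each), 1×pyridine (neutral); total -5. So Re + (-5) = 0, giving Re = +5.
Ligands are named alphabetically: azido before bromo before pyridine.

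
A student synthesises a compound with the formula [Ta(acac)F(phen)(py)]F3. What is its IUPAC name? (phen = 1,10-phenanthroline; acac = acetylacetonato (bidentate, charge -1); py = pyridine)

(acetylacetonato)fluoro(1,10-phenanthroline)(pyridine)tantalum(V) fluoride

The 3 fluoride counter-ions carry a total charge of -3, so each complex ion is 3+.
Ligand charges: 1×fluoro (-1 each), 1×1,10-phenanthroline (neutral), 1×acetylacetonato (-1 each), 1×pyridine (neutral); total -2. So Ta + (-2) = 3+, giving Ta = +5.
Ligands are named alphabetically: acetylacetonato before fluoro before phenanthroline before pyridine.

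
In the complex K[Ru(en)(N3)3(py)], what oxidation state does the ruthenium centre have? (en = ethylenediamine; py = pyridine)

1 potassium outside the brackets (+1 each) → the complex ion is 1−.
Ligand charges: 1×en neutral; 3×N3 = -3; 1×py neutral; sum -3.
Ru + (-3) = 1− ⇒ Ru is +2.

+2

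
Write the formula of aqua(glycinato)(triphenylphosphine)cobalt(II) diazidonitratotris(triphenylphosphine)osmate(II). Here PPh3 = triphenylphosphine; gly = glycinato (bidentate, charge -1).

[Co(gly)(H2O)(PPh3)][Os(N3)2(NO3)(PPh3)3]

Cation [Co…]: ligand charges -1, Co(II) ⇒ ion charge 1+.
Anion [Os…]: ligand charges -3, Os(II) ⇒ ion charge 1−.
One 1+ cation balances one 1− anion.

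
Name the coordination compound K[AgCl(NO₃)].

potassium chloronitratoargentate(I)

The 1 potassium counter-ion carries a total charge of +1, so each complex ion is 1−.
Ligand charges: 1×chloro (-1 each), 1×nitrato (-1 each); total -2. So Ag + (-2) = 1−, giving Ag = +1.
Ligands are named alphabetically: chloro before nitrato.
The complex ion is anionic, so silver takes the -ate form argentate(I).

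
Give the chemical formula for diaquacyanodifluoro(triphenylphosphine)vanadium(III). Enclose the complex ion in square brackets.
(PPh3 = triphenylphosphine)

[V(CN)F2(H2O)2(PPh3)]

Ligands: 2 aqua (H2O, neutral), 1 cyano (CN, -1), 2 fluoro (F, -1), 1 triphenylphosphine (PPh3, neutral). Ligand charge sum = -3.
With V in oxidation state +3, the complex ion is [V...].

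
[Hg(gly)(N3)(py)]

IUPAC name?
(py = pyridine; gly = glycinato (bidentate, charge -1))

azido(glycinato)(pyridine)mercury(II)

There is no counter-ion, so the complex is neutral overall.
Ligand charges: 1×pyridine (neutral), 1×glycinato (-1 each), 1×azido (-1 each); total -2. So Hg + (-2) = 0, giving Hg = +2.
Ligands are named alphabetically: azido before glycinato before pyridine.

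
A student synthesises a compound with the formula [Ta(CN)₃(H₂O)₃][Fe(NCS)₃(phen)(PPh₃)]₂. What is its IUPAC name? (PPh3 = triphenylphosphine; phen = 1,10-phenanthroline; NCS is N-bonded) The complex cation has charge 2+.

triaquatricyanotantalum(V) triisothiocyanato(1,10-phenanthroline)(triphenylphosphine)ferrate(II)

The complex cation is given as 2+; its ligand charges sum to -3, so Ta = +5.
With 2 anions per cation, each anion must be 2/2 = 1−.
Anion: ligand charges sum to -3; for the ion to be 1−, Fe = +2.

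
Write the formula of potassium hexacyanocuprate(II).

Ligands: 6 cyano (CN, -1). Ligand charge sum = -6.
Charge balance with potassium (+1) requires 1 complex ion per 4 potassium.

K4[Cu(CN)6]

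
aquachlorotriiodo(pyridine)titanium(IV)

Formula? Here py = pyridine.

Ligands: 1 pyridine (py, neutral), 1 chloro (Cl, -1), 1 aqua (H2O, neutral), 3 iodo (I, -1). Ligand charge sum = -4.
With Ti in oxidation state +4, the complex ion is [Ti...].

[TiCl(H2O)I3(py)]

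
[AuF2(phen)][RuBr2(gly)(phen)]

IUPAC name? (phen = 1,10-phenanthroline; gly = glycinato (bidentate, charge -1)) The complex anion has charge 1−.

Both ions are complex: the cation is named first with the plain metal name, the anion second with the -ate form; each ion's ligands are alphabetised independently.
The complex anion is given as 1−; its ligand charges sum to -3, so Ru = +2.
A 1:1 salt means the cation carries the equal and opposite charge, 1+.
Cation: ligand charges sum to -2; for the ion to be 1+, Au = +3.

difluoro(1,10-phenanthroline)gold(III) dibromo(glycinato)(1,10-phenanthroline)ruthenate(II)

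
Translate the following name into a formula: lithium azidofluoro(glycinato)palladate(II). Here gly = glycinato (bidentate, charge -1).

Ligands: 1 glycinato (gly, -1), 1 azido (N3, -1), 1 fluoro (F, -1). Ligand charge sum = -3.
With Pd in oxidation state +2, the complex ion is [Pd...]^1−.
Charge balance with lithium (+1) requires 1 complex ion per 1 lithium.

Li[PdF(gly)(N3)]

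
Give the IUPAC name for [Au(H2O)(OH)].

There is no counter-ion, so the complex is neutral overall.
Ligand charges: 1×hydroxo (-1 each), 1×aqua (neutral); total -1. So Au + (-1) = 0, giving Au = +1.
Ligands are named alphabetically: aqua before hydroxo.

aquahydroxogold(I)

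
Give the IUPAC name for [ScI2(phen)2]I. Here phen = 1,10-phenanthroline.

The 1 iodide counter-ion carries a total charge of -1, so each complex ion is 1+.
Ligand charges: 2×iodo (-1 each), 2×1,10-phenanthroline (neutral); total -2. So Sc + (-2) = 1+, giving Sc = +3.
Ligands are named alphabetically: iodo before phenanthroline.

diiodobis(1,10-phenanthroline)scandium(III) iodide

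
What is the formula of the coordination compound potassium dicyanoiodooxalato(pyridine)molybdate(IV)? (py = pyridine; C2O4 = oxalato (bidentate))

Ligands: 1 iodo (I, -1), 2 cyano (CN, -1), 1 pyridine (py, neutral), 1 oxalato (C2O4, -2). Ligand charge sum = -5.
Charge balance with potassium (+1) requires 1 complex ion per 1 potassium.

K[Mo(C2O4)(CN)2I(py)]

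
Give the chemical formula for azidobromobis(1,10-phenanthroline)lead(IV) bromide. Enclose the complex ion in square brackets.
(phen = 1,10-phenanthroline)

Ligands: 2 1,10-phenanthroline (phen, neutral), 1 bromo (Br, -1), 1 azido (N3, -1). Ligand charge sum = -2.
With Pb in oxidation state +4, the complex ion is [Pb...]^2+.
Charge balance with bromide (-1) requires 1 complex ion per 2 bromide.

[PbBr(N3)(phen)2]Br2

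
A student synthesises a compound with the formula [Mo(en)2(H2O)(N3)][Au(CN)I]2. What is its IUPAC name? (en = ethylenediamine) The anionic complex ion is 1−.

Both ions are complex: the cation is named first with the plain metal name, the anion second with the -ate form; each ion's ligands are alphabetised independently.
The complex anion is given as 1−; its ligand charges sum to -2, so Au = +1.
With 2 anions per cation, the cation must be 2×1 = 2+.
Cation: ligand charges sum to -1; for the ion to be 2+, Mo = +3.

aquaazidobis(ethylenediamine)molybdenum(III) cyanoiodoaurate(I)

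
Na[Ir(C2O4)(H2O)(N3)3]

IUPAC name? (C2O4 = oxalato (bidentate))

The 1 sodium counter-ion carries a total charge of +1, so each complex ion is 1−.
Ligand charges: 1×oxalato (-2 each), 3×azido (-1 each), 1×aqua (neutral); total -5. So Ir + (-5) = 1−, giving Ir = +4.
Ligands are named alphabetically: aqua before azido before oxalato.
The complex ion is anionic, so iridium takes the -ate form iridate(IV).

sodium aquatriazidooxalatoiridate(IV)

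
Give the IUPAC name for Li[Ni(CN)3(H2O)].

lithium aquatricyanonickelate(II)

The 1 lithium counter-ion carries a total charge of +1, so each complex ion is 1−.
Ligand charges: 1×aqua (neutral), 3×cyano (-1 each); total -3. So Ni + (-3) = 1−, giving Ni = +2.
Ligands are named alphabetically: aqua before cyano.
The complex ion is anionic, so nickel takes the -ate form nickelate(II).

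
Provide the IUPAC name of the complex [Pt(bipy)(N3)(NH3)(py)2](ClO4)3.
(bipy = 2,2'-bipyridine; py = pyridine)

The 3 perchlorate counter-ions carry a total charge of -3, so each complex ion is 3+.
Ligand charges: 1×azido (-1 each), 1×2,2'-bipyridine (neutral), 2×pyridine (neutral), 1×ammine (neutral); total -1. So Pt + (-1) = 3+, giving Pt = +4.
Ligands are named alphabetically: ammine before azido before bipyridine before pyridine.

ammineazido(2,2'-bipyridine)bis(pyridine)platinum(IV) perchlorate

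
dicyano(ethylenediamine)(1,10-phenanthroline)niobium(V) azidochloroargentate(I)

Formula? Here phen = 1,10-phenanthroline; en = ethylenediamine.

Cation [Nb…]: ligand charges -2, Nb(V) ⇒ ion charge 3+.
Anion [Ag…]: ligand charges -2, Ag(I) ⇒ ion charge 1−.
One 3+ cation requires 3 of the 1− anion.

[Nb(CN)2(en)(phen)][AgCl(N3)]3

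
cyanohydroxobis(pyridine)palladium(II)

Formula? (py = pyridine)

Ligands: 1 hydroxo (OH, -1), 1 cyano (CN, -1), 2 pyridine (py, neutral). Ligand charge sum = -2.
With Pd in oxidation state +2, the complex ion is [Pd...].

[Pd(CN)(OH)(py)2]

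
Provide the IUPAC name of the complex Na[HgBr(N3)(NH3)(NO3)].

sodium ammineazidobromonitratomercurate(II)

The 1 sodium counter-ion carries a total charge of +1, so each complex ion is 1−.
Ligand charges: 1×nitrato (-1 each), 1×azido (-1 each), 1×bromo (-1 each), 1×ammine (neutral); total -3. So Hg + (-3) = 1−, giving Hg = +2.
Ligands are named alphabetically: ammine before azido before bromo before nitrato.
The complex ion is anionic, so mercury takes the -ate form mercurate(II).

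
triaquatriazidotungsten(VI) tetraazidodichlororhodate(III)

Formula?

[W(H2O)3(N3)3][RhCl2(N3)4]

Cation [W…]: ligand charges -3, W(VI) ⇒ ion charge 3+.
Anion [Rh…]: ligand charges -6, Rh(III) ⇒ ion charge 3−.
One 3+ cation balances one 3− anion.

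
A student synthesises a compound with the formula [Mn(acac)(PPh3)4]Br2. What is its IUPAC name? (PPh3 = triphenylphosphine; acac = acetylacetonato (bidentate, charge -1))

(acetylacetonato)tetrakis(triphenylphosphine)manganese(III) bromide

The 2 bromide counter-ions carry a total charge of -2, so each complex ion is 2+.
Ligand charges: 4×triphenylphosphine (neutral), 1×acetylacetonato (-1 each); total -1. So Mn + (-1) = 2+, giving Mn = +3.
Ligands are named alphabetically: acetylacetonato before triphenylphosphine.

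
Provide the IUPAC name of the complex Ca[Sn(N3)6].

The 1 calcium counter-ion carries a total charge of +2, so each complex ion is 2−.
Ligand charges: 6×azido (-1 each); total -6. So Sn + (-6) = 2−, giving Sn = +4.
The complex ion is anionic, so tin takes the -ate form stannate(IV).

calcium hexaazidostannate(IV)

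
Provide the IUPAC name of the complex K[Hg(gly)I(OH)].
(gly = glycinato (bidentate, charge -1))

potassium (glycinato)hydroxoiodomercurate(II)

The 1 potassium counter-ion carries a total charge of +1, so each complex ion is 1−.
Ligand charges: 1×glycinato (-1 each), 1×hydroxo (-1 each), 1×iodo (-1 each); total -3. So Hg + (-3) = 1−, giving Hg = +2.
Ligands are named alphabetically: glycinato before hydroxo before iodo.
The complex ion is anionic, so mercury takes the -ate form mercurate(II).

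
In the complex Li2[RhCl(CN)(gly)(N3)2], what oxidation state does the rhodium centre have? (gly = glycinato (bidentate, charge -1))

+3

2 lithium outside the brackets (+1 each) → the complex ion is 2−.
Ligand charges: 1×Cl = -1; 2×N3 = -2; 1×gly = -1; 1×CN = -1; sum -5.
Rh + (-5) = 2− ⇒ Rh is +3.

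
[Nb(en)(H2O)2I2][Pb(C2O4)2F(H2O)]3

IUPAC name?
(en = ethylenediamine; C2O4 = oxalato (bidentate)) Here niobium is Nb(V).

diaqua(ethylenediamine)diiodoniobium(V) aquafluorodioxalatoplumbate(IV)

Both ions are complex: the cation is named first with the plain metal name, the anion second with the -ate form; each ion's ligands are alphabetised independently.
Nb is given as +5; the cation's ligand charges sum to -2, so the complex cation is 3+.
With 3 anions per cation, each anion must be 3/3 = 1−.
Anion: ligand charges sum to -5; for the ion to be 1−, Pb = +4.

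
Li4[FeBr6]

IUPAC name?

The 4 lithium counter-ions carry a total charge of +4, so each complex ion is 4−.
Ligand charges: 6×bromo (-1 each); total -6. So Fe + (-6) = 4−, giving Fe = +2.
The complex ion is anionic, so iron takes the -ate form ferrate(II).

lithium hexabromoferrate(II)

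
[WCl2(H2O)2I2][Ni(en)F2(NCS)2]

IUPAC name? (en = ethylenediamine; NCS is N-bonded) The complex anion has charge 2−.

Both ions are complex: the cation is named first with the plain metal name, the anion second with the -ate form; each ion's ligands are alphabetised independently.
The complex anion is given as 2−; its ligand charges sum to -4, so Ni = +2.
A 1:1 salt means the cation carries the equal and opposite charge, 2+.
Cation: ligand charges sum to -4; for the ion to be 2+, W = +6.

diaquadichlorodiiodotungsten(VI) (ethylenediamine)difluorodiisothiocyanatonickelate(II)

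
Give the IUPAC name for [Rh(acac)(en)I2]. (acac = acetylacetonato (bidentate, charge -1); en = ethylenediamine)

(acetylacetonato)(ethylenediamine)diiodorhodium(III)

There is no counter-ion, so the complex is neutral overall.
Ligand charges: 1×acetylacetonato (-1 each), 2×iodo (-1 each), 1×ethylenediamine (neutral); total -3. So Rh + (-3) = 0, giving Rh = +3.
Ligands are named alphabetically: acetylacetonato before ethylenediamine before iodo.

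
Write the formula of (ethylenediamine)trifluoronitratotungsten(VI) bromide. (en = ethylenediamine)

[W(en)F3(NO3)]Br2

Ligands: 1 nitrato (NO3, -1), 3 fluoro (F, -1), 1 ethylenediamine (en, neutral). Ligand charge sum = -4.
Charge balance with bromide (-1) requires 1 complex ion per 2 bromide.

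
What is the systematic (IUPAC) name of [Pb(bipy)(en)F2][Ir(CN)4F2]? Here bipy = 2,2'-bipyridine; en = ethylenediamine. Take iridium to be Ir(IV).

(2,2'-bipyridine)(ethylenediamine)difluorolead(IV) tetracyanodifluoroiridate(IV)

Both ions are complex: the cation is named first with the plain metal name, the anion second with the -ate form; each ion's ligands are alphabetised independently.
Ir is given as +4; the anion's ligand charges sum to -6, so the complex anion is 2−.
A 1:1 salt means the cation carries the equal and opposite charge, 2+.
Cation: ligand charges sum to -2; for the ion to be 2+, Pb = +4.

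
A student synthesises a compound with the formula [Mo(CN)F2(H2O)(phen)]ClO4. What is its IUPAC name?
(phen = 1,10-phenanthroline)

The 1 perchlorate counter-ion carries a total charge of -1, so each complex ion is 1+.
Ligand charges: 1×cyano (-1 each), 2×fluoro (-1 each), 1×1,10-phenanthroline (neutral), 1×aqua (neutral); total -3. So Mo + (-3) = 1+, giving Mo = +4.
Ligands are named alphabetically: aqua before cyano before fluoro before phenanthroline.

aquacyanodifluoro(1,10-phenanthroline)molybdenum(IV) perchlorate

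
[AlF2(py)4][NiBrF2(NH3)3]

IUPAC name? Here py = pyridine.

Both ions are complex: the cation is named first with the plain metal name, the anion second with the -ate form; each ion's ligands are alphabetised independently.
Aluminium is always +3 in its complexes; the cation's ligand charges sum to -2, so the complex cation is 1+.
A 1:1 salt means the anion carries the equal and opposite charge, 1−.
Anion: ligand charges sum to -3; for the ion to be 1−, Ni = +2.

difluorotetrakis(pyridine)aluminium(III) triamminebromodifluoronickelate(II)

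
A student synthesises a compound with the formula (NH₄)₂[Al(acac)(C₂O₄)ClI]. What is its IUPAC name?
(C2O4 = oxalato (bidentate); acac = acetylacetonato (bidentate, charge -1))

The 2 ammonium counter-ions carry a total charge of +2, so each complex ion is 2−.
Ligand charges: 1×chloro (-1 each), 1×oxalato (-2 each), 1×acetylacetonato (-1 each), 1×iodo (-1 each); total -5. So Al + (-5) = 2−, giving Al = +3.
Ligands are named alphabetically: acetylacetonato before chloro before iodo before oxalato.
The complex ion is anionic, so aluminium takes the -ate form aluminate(III).

ammonium (acetylacetonato)chloroiodooxalatoaluminate(III)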